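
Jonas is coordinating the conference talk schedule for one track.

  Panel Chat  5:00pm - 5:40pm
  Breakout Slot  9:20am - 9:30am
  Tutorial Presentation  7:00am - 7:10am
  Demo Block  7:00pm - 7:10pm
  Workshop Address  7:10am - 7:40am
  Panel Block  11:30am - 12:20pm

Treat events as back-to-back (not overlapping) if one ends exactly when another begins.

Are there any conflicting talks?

Two intervals overlap when each starts before the other ends.
Sorted by start: Tutorial Presentation, Workshop Address, Breakout Slot, Panel Block, Panel Chat, Demo Block.
Workshop Address starts exactly when Tutorial Presentation ends (back-to-back, no overlap), so Tutorial Presentation has no further overlaps.
Breakout Slot starts after Workshop Address ends, so Workshop Address has no further overlaps.
Panel Block starts after Breakout Slot ends, so Breakout Slot has no further overlaps.
Panel Chat starts after Panel Block ends, so Panel Block has no further overlaps.
Demo Block starts after Panel Chat ends.
Every pair is clear; the schedule has no overlaps.

No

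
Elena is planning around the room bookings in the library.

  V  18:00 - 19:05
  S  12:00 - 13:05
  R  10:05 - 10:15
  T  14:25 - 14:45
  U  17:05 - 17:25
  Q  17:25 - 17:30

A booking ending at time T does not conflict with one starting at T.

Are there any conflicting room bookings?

No

Sorted by start: R, S, T, U, Q, V.
S starts after R ends, so R has no further overlaps.
T starts after S ends, so S has no further overlaps.
U starts after T ends, so T has no further overlaps.
Q starts exactly when U ends (back-to-back, no overlap), so U has no further overlaps.
V starts after Q ends.
Every pair is clear; the schedule has no overlaps.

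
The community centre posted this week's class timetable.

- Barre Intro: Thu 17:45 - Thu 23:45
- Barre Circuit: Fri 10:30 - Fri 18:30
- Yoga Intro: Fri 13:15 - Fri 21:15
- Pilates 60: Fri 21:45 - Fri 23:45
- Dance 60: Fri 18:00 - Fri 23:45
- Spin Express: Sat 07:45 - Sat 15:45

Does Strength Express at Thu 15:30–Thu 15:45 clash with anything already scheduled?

Barre Intro: starts Thu 17:45 at or after Strength Express ends Thu 15:45 → clear.
Barre Circuit: starts Fri 10:30 at or after Strength Express ends Thu 15:45 → clear.
Yoga Intro: starts Fri 13:15 at or after Strength Express ends Thu 15:45 → clear.
Dance 60: starts Fri 18:00 at or after Strength Express ends Thu 15:45 → clear.
Pilates 60: starts Fri 21:45 at or after Strength Express ends Thu 15:45 → clear.
Spin Express: starts Sat 07:45 at or after Strength Express ends Thu 15:45 → clear.

No — it doesn't clash with anything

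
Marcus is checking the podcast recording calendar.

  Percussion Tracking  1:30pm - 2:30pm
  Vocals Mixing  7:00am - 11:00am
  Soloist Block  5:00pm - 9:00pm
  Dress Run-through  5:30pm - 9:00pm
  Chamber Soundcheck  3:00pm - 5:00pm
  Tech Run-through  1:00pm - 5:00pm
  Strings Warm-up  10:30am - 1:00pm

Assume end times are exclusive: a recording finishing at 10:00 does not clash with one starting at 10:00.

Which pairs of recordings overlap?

Sorted by start: Vocals Mixing, Strings Warm-up, Tech Run-through, Percussion Tracking, Chamber Soundcheck, Soloist Block, Dress Run-through.
Strings Warm-up starts before Vocals Mixing ends → Vocals Mixing and Strings Warm-up overlap.
Tech Run-through starts after Vocals Mixing ends, so Vocals Mixing has no further overlaps.
Tech Run-through starts exactly when Strings Warm-up ends (back-to-back, no overlap), so Strings Warm-up has no further overlaps.
Percussion Tracking starts before Tech Run-through ends → Tech Run-through and Percussion Tracking overlap.
Chamber Soundcheck starts before Tech Run-through ends → Tech Run-through and Chamber Soundcheck overlap.
Soloist Block starts exactly when Tech Run-through ends (back-to-back, no overlap), so Tech Run-through has no further overlaps.
Chamber Soundcheck starts after Percussion Tracking ends, so Percussion Tracking has no further overlaps.
Soloist Block starts exactly when Chamber Soundcheck ends (back-to-back, no overlap), so Chamber Soundcheck has no further overlaps.
Dress Run-through starts before Soloist Block ends → Soloist Block and Dress Run-through overlap.

Chamber Soundcheck & Tech Run-through, Dress Run-through & Soloist Block, Percussion Tracking & Tech Run-through, Strings Warm-up & Vocals Mixing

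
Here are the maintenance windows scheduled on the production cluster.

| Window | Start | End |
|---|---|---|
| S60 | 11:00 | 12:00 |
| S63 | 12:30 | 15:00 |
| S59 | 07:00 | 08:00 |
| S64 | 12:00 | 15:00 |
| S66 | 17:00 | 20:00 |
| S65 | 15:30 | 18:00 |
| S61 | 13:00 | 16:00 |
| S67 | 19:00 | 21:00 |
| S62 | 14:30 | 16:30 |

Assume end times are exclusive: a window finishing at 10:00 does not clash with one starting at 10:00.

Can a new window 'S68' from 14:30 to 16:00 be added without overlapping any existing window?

No — it overlaps S61, S62, S63, S64, S65

S59: ends 08:00 at or before S68 starts 14:30 → clear.
S60: ends 12:00 at or before S68 starts 14:30 → clear.
S64: starts 12:00 before S68 ends 16:00, and ends 15:00 after S68 starts 14:30 → overlap.
S63: starts 12:30 before S68 ends 16:00, and ends 15:00 after S68 starts 14:30 → overlap.
S61: starts 13:00 before S68 ends 16:00, and ends 16:00 after S68 starts 14:30 → overlap.
S62: starts 14:30 before S68 ends 16:00, and ends 16:30 after S68 starts 14:30 → overlap.
S65: starts 15:30 before S68 ends 16:00, and ends 18:00 after S68 starts 14:30 → overlap.
S66: starts 17:00 at or after S68 ends 16:00 → clear.
S67: starts 19:00 at or after S68 ends 16:00 → clear.
S68 overlaps S61, S62, S63, S64, S65.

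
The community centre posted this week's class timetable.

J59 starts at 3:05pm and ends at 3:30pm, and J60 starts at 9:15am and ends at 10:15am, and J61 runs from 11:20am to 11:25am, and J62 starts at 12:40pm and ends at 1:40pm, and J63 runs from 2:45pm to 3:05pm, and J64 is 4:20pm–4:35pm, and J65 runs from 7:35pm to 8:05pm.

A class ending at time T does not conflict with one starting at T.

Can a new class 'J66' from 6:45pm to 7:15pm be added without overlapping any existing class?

J60: ends 10:15am at or before J66 starts 6:45pm → clear.
J61: ends 11:25am at or before J66 starts 6:45pm → clear.
J62: ends 1:40pm at or before J66 starts 6:45pm → clear.
J63: ends 3:05pm at or before J66 starts 6:45pm → clear.
J59: ends 3:30pm at or before J66 starts 6:45pm → clear.
J64: ends 4:35pm at or before J66 starts 6:45pm → clear.
J65: starts 7:35pm at or after J66 ends 7:15pm → clear.

Yes — the slot is free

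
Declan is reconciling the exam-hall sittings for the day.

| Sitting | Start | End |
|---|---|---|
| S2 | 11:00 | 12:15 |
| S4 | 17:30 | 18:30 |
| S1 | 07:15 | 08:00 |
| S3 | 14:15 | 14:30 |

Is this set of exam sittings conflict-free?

Yes

Sorted by start: S1, S2, S3, S4.
S2 starts after S1 ends; S1 is clear from here.
S3 starts after S2 ends; S2 is clear from here.
S4 starts after S3 ends.
Every pair is clear; the schedule has no overlaps.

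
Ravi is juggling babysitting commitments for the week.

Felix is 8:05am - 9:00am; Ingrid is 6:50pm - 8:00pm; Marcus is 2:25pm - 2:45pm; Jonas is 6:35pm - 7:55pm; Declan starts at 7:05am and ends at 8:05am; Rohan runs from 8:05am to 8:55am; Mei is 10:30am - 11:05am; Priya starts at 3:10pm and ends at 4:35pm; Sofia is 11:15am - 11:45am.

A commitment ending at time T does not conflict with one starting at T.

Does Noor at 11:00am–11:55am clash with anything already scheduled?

Declan: ends 8:05am at or before Noor starts 11:00am → clear.
Rohan: ends 8:55am at or before Noor starts 11:00am → clear.
Felix: ends 9:00am at or before Noor starts 11:00am → clear.
Mei: starts 10:30am before Noor ends 11:55am, and ends 11:05am after Noor starts 11:00am → overlap.
Sofia: starts 11:15am before Noor ends 11:55am, and ends 11:45am after Noor starts 11:00am → overlap.
Marcus: starts 2:25pm at or after Noor ends 11:55am → clear.
Priya: starts 3:10pm at or after Noor ends 11:55am → clear.
Jonas: starts 6:35pm at or after Noor ends 11:55am → clear.
Ingrid: starts 6:50pm at or after Noor ends 11:55am → clear.
Noor overlaps Sofia, Mei.

Yes — it overlaps Mei, Sofia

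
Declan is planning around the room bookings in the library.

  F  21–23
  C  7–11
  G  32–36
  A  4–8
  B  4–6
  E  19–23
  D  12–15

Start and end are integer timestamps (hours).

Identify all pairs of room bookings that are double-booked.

Sorted by start: A, B, C, D, E, F, G.
B starts before A ends → A and B overlap.
C starts before A ends → A and C overlap.
D starts after A ends — done with A.
C starts after B ends — done with B.
D starts after C ends — done with C.
E starts after D ends — done with D.
F starts before E ends → E and F overlap.
G starts after E ends.
G starts after F ends.

A & B, A & C, E & F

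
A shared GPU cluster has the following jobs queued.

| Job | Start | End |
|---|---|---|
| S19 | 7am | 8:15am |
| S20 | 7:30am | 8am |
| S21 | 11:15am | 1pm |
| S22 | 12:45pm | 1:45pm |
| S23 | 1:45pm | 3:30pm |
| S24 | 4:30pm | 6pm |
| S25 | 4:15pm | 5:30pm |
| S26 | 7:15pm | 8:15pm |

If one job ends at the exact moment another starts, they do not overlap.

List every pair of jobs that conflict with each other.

Sorted by start: S19, S20, S21, S22, S23, S25, S24, S26.
S20 starts before S19 ends → S19 and S20 overlap.
S21 starts after S19 ends, so nothing later overlaps S19 either.
S21 starts after S20 ends, so nothing later overlaps S20 either.
S22 starts before S21 ends → S21 and S22 overlap.
S23 starts after S21 ends, so nothing later overlaps S21 either.
S23 starts exactly when S22 ends (back-to-back, no overlap), so nothing later overlaps S22 either.
S25 starts after S23 ends, so nothing later overlaps S23 either.
S24 starts before S25 ends → S25 and S24 overlap.
S26 starts after S25 ends.
S26 starts after S24 ends.

S19 & S20, S21 & S22, S24 & S25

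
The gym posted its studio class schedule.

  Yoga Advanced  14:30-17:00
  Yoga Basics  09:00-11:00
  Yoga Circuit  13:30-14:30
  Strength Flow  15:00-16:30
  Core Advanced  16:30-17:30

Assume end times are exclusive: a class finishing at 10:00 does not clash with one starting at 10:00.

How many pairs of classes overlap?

2

Sorted by start: Yoga Basics, Yoga Circuit, Yoga Advanced, Strength Flow, Core Advanced.
Yoga Circuit starts after Yoga Basics ends — done with Yoga Basics.
Yoga Advanced starts exactly when Yoga Circuit ends (back-to-back, no overlap) — done with Yoga Circuit.
Strength Flow starts before Yoga Advanced ends → Yoga Advanced and Strength Flow overlap.
Core Advanced starts before Yoga Advanced ends → Yoga Advanced and Core Advanced overlap.
Core Advanced starts exactly when Strength Flow ends (back-to-back, no overlap).
Overlapping pairs: Core Advanced & Yoga Advanced, Strength Flow & Yoga Advanced — 2 in total.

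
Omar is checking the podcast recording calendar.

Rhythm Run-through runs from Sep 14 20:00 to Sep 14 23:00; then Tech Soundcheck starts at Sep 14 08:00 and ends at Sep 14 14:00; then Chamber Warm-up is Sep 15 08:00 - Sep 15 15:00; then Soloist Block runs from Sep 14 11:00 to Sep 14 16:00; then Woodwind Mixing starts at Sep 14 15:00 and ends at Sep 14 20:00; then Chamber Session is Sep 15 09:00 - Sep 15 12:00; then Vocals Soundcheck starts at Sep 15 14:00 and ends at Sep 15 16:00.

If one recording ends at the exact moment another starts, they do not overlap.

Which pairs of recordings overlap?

Two intervals overlap when each starts before the other ends.
Sorted by start: Tech Soundcheck, Soloist Block, Woodwind Mixing, Rhythm Run-through, Chamber Warm-up, Chamber Session, Vocals Soundcheck.
Soloist Block starts before Tech Soundcheck ends → Tech Soundcheck and Soloist Block overlap.
Woodwind Mixing starts after Tech Soundcheck ends, so Tech Soundcheck has no further overlaps.
Woodwind Mixing starts before Soloist Block ends → Soloist Block and Woodwind Mixing overlap.
Rhythm Run-through starts after Soloist Block ends, so Soloist Block has no further overlaps.
Rhythm Run-through starts exactly when Woodwind Mixing ends (back-to-back, no overlap), so Woodwind Mixing has no further overlaps.
Chamber Warm-up starts after Rhythm Run-through ends, so Rhythm Run-through has no further overlaps.
Chamber Session starts before Chamber Warm-up ends → Chamber Warm-up and Chamber Session overlap.
Vocals Soundcheck starts before Chamber Warm-up ends → Chamber Warm-up and Vocals Soundcheck overlap.
Vocals Soundcheck starts after Chamber Session ends.

Chamber Session & Chamber Warm-up, Chamber Warm-up & Vocals Soundcheck, Soloist Block & Tech Soundcheck, Soloist Block & Woodwind Mixing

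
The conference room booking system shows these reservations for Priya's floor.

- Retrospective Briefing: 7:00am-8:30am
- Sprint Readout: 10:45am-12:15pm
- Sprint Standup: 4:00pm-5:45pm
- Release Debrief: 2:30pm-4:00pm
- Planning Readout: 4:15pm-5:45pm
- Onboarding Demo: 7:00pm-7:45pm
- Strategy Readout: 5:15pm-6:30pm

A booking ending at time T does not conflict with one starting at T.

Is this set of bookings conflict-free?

Sorted by start: Retrospective Briefing, Sprint Readout, Release Debrief, Sprint Standup, Planning Readout, Strategy Readout, Onboarding Demo.
Sprint Readout starts after Retrospective Briefing ends; Retrospective Briefing is clear from here.
Release Debrief starts after Sprint Readout ends; Sprint Readout is clear from here.
Sprint Standup starts exactly when Release Debrief ends (back-to-back, no overlap); Release Debrief is clear from here.
Planning Readout starts before Sprint Standup ends → Sprint Standup and Planning Readout overlap.
That's a conflict, so the schedule is not conflict-free.

No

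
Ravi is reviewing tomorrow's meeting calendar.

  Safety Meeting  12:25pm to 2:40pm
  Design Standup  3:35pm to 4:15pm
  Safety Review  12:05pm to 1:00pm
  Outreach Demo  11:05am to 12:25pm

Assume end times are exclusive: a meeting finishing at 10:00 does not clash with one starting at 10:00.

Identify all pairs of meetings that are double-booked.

Outreach Demo & Safety Review, Safety Meeting & Safety Review

Sorted by start: Outreach Demo, Safety Review, Safety Meeting, Design Standup.
Safety Review starts before Outreach Demo ends → Outreach Demo and Safety Review overlap.
Safety Meeting starts exactly when Outreach Demo ends (back-to-back, no overlap), so nothing later overlaps Outreach Demo either.
Safety Meeting starts before Safety Review ends → Safety Review and Safety Meeting overlap.
Design Standup starts after Safety Review ends.
Design Standup starts after Safety Meeting ends.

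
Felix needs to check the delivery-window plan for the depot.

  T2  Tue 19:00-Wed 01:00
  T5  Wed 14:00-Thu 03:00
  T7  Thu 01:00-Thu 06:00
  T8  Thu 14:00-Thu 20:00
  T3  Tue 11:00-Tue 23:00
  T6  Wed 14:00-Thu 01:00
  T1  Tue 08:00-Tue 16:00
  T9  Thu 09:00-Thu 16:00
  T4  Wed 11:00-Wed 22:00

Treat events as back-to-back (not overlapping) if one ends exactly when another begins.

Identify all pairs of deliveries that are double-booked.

T1 & T3, T2 & T3, T4 & T5, T4 & T6, T5 & T6, T5 & T7, T8 & T9

Sorted by start: T1, T3, T2, T4, T5, T6, T7, T9, T8.
T3 starts before T1 ends → T1 and T3 overlap.
T2 starts after T1 ends, so nothing later overlaps T1 either.
T2 starts before T3 ends → T3 and T2 overlap.
T4 starts after T3 ends, so nothing later overlaps T3 either.
T4 starts after T2 ends, so nothing later overlaps T2 either.
T5 starts before T4 ends → T4 and T5 overlap.
T6 starts before T4 ends → T4 and T6 overlap.
T7 starts after T4 ends, so nothing later overlaps T4 either.
T6 starts before T5 ends → T5 and T6 overlap.
T7 starts before T5 ends → T5 and T7 overlap.
T9 starts after T5 ends, so nothing later overlaps T5 either.
T7 starts exactly when T6 ends (back-to-back, no overlap), so nothing later overlaps T6 either.
T9 starts after T7 ends, so nothing later overlaps T7 either.
T8 starts before T9 ends → T9 and T8 overlap.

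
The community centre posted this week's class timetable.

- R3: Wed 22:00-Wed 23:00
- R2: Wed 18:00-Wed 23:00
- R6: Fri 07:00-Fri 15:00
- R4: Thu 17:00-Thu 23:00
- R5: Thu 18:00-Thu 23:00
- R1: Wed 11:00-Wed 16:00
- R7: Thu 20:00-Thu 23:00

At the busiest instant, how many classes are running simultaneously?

Sweep the timeline, counting +1 at each start and −1 at each end (ends before starts at a tie):
Wed 11:00 start R1 → 1
Wed 16:00 end R1 → 0
Wed 18:00 start R2 → 1
Wed 22:00 start R3 → 2
Wed 23:00 end R2 → 1
Wed 23:00 end R3 → 0
Thu 17:00 start R4 → 1
Thu 18:00 start R5 → 2
Thu 20:00 start R7 → 3
Thu 23:00 end R4 → 2
Thu 23:00 end R5 → 1
Thu 23:00 end R7 → 0
Fri 07:00 start R6 → 1
Fri 15:00 end R6 → 0
Peak is 3, at Thu 20:00 (R4, R5, R7).

3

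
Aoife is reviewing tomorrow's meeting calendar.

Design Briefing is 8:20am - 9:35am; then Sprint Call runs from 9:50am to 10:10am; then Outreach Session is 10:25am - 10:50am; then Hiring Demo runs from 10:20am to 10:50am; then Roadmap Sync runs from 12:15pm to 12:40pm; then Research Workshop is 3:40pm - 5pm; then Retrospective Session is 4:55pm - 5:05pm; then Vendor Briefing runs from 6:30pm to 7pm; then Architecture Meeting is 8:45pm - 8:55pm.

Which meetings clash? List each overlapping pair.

Hiring Demo & Outreach Session, Research Workshop & Retrospective Session

Check each pair: they overlap iff neither finishes before the other starts.
Sorted by start: Design Briefing, Sprint Call, Hiring Demo, Outreach Session, Roadmap Sync, Research Workshop, Retrospective Session, Vendor Briefing, Architecture Meeting.
Sprint Call starts after Design Briefing ends — done with Design Briefing.
Hiring Demo starts after Sprint Call ends — done with Sprint Call.
Outreach Session starts before Hiring Demo ends → Hiring Demo and Outreach Session overlap.
Roadmap Sync starts after Hiring Demo ends — done with Hiring Demo.
Roadmap Sync starts after Outreach Session ends — done with Outreach Session.
Research Workshop starts after Roadmap Sync ends — done with Roadmap Sync.
Retrospective Session starts before Research Workshop ends → Research Workshop and Retrospective Session overlap.
Vendor Briefing starts after Research Workshop ends — done with Research Workshop.
Vendor Briefing starts after Retrospective Session ends — done with Retrospective Session.
Architecture Meeting starts after Vendor Briefing ends.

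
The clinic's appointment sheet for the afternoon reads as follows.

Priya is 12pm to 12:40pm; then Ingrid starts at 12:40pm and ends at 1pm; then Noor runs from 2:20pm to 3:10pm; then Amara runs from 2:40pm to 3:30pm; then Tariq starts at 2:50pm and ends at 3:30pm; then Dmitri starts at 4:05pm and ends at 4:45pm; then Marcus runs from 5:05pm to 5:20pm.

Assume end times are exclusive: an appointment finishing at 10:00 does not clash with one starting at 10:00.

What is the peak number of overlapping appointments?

Walk through starts and ends in time order (an end at T is processed before a start at T):
12pm start Priya → 1
12:40pm end Priya → 0
12:40pm start Ingrid → 1
1pm end Ingrid → 0
2:20pm start Noor → 1
2:40pm start Amara → 2
2:50pm start Tariq → 3
3:10pm end Noor → 2
3:30pm end Amara → 1
3:30pm end Tariq → 0
4:05pm start Dmitri → 1
4:45pm end Dmitri → 0
5:05pm start Marcus → 1
5:20pm end Marcus → 0
Peak is 3, at 2:50pm (Amara, Noor, Tariq).

3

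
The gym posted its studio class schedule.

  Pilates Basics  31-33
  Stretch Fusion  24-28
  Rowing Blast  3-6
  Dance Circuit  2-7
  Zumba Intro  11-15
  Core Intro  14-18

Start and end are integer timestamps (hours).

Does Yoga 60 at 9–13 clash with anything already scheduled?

Yes — it overlaps Zumba Intro

Dance Circuit: ends 7 at or before Yoga 60 starts 9 → clear.
Rowing Blast: ends 6 at or before Yoga 60 starts 9 → clear.
Zumba Intro: starts 11 before Yoga 60 ends 13, and ends 15 after Yoga 60 starts 9 → overlap.
Core Intro: starts 14 at or after Yoga 60 ends 13 → clear.
Stretch Fusion: starts 24 at or after Yoga 60 ends 13 → clear.
Pilates Basics: starts 31 at or after Yoga 60 ends 13 → clear.
Yoga 60 overlaps Zumba Intro.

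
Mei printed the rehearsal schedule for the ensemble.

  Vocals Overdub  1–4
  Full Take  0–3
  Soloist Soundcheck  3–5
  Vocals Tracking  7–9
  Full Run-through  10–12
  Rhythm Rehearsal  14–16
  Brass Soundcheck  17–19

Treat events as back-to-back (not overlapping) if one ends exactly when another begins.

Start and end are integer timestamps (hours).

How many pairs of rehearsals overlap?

Two intervals overlap when each starts before the other ends.
Sorted by start: Full Take, Vocals Overdub, Soloist Soundcheck, Vocals Tracking, Full Run-through, Rhythm Rehearsal, Brass Soundcheck.
Vocals Overdub starts before Full Take ends → Full Take and Vocals Overdub overlap.
Soloist Soundcheck starts exactly when Full Take ends (back-to-back, no overlap); Full Take is clear from here.
Soloist Soundcheck starts before Vocals Overdub ends → Vocals Overdub and Soloist Soundcheck overlap.
Vocals Tracking starts after Vocals Overdub ends; Vocals Overdub is clear from here.
Vocals Tracking starts after Soloist Soundcheck ends; Soloist Soundcheck is clear from here.
Full Run-through starts after Vocals Tracking ends; Vocals Tracking is clear from here.
Rhythm Rehearsal starts after Full Run-through ends; Full Run-through is clear from here.
Brass Soundcheck starts after Rhythm Rehearsal ends.
Overlapping pairs: Full Take & Vocals Overdub, Soloist Soundcheck & Vocals Overdub — 2 in total.

2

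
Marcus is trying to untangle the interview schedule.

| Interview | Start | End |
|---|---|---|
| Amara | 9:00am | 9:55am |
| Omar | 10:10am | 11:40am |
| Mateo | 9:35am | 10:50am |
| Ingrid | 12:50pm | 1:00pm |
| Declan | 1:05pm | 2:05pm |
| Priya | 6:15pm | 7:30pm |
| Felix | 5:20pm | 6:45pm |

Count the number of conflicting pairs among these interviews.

3

Two intervals overlap when each starts before the other ends.
Sorted by start: Amara, Mateo, Omar, Ingrid, Declan, Felix, Priya.
Mateo starts before Amara ends → Amara and Mateo overlap.
Omar starts after Amara ends; Amara is clear from here.
Omar starts before Mateo ends → Mateo and Omar overlap.
Ingrid starts after Mateo ends; Mateo is clear from here.
Ingrid starts after Omar ends; Omar is clear from here.
Declan starts after Ingrid ends; Ingrid is clear from here.
Felix starts after Declan ends; Declan is clear from here.
Priya starts before Felix ends → Felix and Priya overlap.
Overlapping pairs: Amara & Mateo, Felix & Priya, Mateo & Omar — 3 in total.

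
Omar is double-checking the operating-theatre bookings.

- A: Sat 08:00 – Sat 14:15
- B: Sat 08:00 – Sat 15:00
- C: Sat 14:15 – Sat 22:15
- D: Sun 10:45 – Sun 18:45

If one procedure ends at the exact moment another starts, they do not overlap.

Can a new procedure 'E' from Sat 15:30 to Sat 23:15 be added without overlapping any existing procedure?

A: ends Sat 14:15 at or before E starts Sat 15:30 → clear.
B: ends Sat 15:00 at or before E starts Sat 15:30 → clear.
C: starts Sat 14:15 before E ends Sat 23:15, and ends Sat 22:15 after E starts Sat 15:30 → overlap.
D: starts Sun 10:45 at or after E ends Sat 23:15 → clear.
E overlaps C.

No — it overlaps C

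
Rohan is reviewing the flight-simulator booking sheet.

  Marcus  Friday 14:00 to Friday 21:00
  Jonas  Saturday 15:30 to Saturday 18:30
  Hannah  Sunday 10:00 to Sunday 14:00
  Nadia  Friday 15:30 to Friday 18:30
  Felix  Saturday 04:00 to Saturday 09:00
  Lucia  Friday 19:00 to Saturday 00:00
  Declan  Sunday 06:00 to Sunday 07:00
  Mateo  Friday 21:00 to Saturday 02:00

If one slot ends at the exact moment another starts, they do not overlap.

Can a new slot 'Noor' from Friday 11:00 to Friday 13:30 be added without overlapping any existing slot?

Marcus: starts Friday 14:00 at or after Noor ends Friday 13:30 → clear.
Nadia: starts Friday 15:30 at or after Noor ends Friday 13:30 → clear.
Lucia: starts Friday 19:00 at or after Noor ends Friday 13:30 → clear.
Mateo: starts Friday 21:00 at or after Noor ends Friday 13:30 → clear.
Felix: starts Saturday 04:00 at or after Noor ends Friday 13:30 → clear.
Jonas: starts Saturday 15:30 at or after Noor ends Friday 13:30 → clear.
Declan: starts Sunday 06:00 at or after Noor ends Friday 13:30 → clear.
Hannah: starts Sunday 10:00 at or after Noor ends Friday 13:30 → clear.

Yes — the slot is free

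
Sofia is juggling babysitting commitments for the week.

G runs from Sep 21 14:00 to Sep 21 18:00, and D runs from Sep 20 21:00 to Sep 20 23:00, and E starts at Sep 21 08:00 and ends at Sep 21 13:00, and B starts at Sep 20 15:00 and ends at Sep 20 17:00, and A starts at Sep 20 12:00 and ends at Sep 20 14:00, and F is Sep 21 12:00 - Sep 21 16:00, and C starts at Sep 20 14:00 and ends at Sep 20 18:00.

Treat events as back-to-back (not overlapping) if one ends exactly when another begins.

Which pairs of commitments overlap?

Sorted by start: A, C, B, D, E, F, G.
C starts exactly when A ends (back-to-back, no overlap) — done with A.
B starts before C ends → C and B overlap.
D starts after C ends — done with C.
D starts after B ends — done with B.
E starts after D ends — done with D.
F starts before E ends → E and F overlap.
G starts after E ends.
G starts before F ends → F and G overlap.

B & C, E & F, F & G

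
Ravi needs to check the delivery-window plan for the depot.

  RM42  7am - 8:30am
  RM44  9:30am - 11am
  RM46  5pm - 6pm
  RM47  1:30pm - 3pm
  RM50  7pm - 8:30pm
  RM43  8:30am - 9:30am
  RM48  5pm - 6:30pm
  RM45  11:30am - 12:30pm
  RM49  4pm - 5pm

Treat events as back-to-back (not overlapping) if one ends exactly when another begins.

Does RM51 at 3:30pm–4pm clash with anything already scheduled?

RM42: ends 8:30am at or before RM51 starts 3:30pm → clear.
RM43: ends 9:30am at or before RM51 starts 3:30pm → clear.
RM44: ends 11am at or before RM51 starts 3:30pm → clear.
RM45: ends 12:30pm at or before RM51 starts 3:30pm → clear.
RM47: ends 3pm at or before RM51 starts 3:30pm → clear.
RM49: starts 4pm at or after RM51 ends 4pm → clear.
RM46: starts 5pm at or after RM51 ends 4pm → clear.
RM48: starts 5pm at or after RM51 ends 4pm → clear.
RM50: starts 7pm at or after RM51 ends 4pm → clear.

No — it doesn't clash with anything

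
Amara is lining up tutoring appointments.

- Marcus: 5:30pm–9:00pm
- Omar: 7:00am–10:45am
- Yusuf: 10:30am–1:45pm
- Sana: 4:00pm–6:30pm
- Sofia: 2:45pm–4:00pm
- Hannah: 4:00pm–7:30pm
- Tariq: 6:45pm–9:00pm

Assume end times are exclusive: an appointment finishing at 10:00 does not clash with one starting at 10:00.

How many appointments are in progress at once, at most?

Sweep the timeline, counting +1 at each start and −1 at each end (ends before starts at a tie):
7:00am start Omar → 1
10:30am start Yusuf → 2
10:45am end Omar → 1
1:45pm end Yusuf → 0
2:45pm start Sofia → 1
4:00pm end Sofia → 0
4:00pm start Hannah → 1
4:00pm start Sana → 2
5:30pm start Marcus → 3
6:30pm end Sana → 2
6:45pm start Tariq → 3
7:30pm end Hannah → 2
9:00pm end Marcus → 1
9:00pm end Tariq → 0
Peak is 3, at 5:30pm (Hannah, Marcus, Sana).

3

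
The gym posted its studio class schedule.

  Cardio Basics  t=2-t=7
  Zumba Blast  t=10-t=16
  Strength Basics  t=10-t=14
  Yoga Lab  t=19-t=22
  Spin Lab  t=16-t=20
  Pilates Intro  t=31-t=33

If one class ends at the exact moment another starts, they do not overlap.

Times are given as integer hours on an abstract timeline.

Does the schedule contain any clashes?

Two intervals overlap when each starts before the other ends.
Sorted by start: Cardio Basics, Zumba Blast, Strength Basics, Spin Lab, Yoga Lab, Pilates Intro.
Zumba Blast starts after Cardio Basics ends, so Cardio Basics has no further overlaps.
Strength Basics starts before Zumba Blast ends → Zumba Blast and Strength Basics overlap.
That's a conflict, so the schedule is not conflict-free.

Yes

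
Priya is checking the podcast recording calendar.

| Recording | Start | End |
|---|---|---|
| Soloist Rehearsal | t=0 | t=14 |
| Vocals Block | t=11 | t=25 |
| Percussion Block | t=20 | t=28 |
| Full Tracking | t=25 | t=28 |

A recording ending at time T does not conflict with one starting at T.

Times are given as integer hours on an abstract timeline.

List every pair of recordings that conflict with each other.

Full Tracking & Percussion Block, Percussion Block & Vocals Block, Soloist Rehearsal & Vocals Block

Sorted by start: Soloist Rehearsal, Vocals Block, Percussion Block, Full Tracking.
Vocals Block starts before Soloist Rehearsal ends → Soloist Rehearsal and Vocals Block overlap.
Percussion Block starts after Soloist Rehearsal ends, so nothing later overlaps Soloist Rehearsal either.
Percussion Block starts before Vocals Block ends → Vocals Block and Percussion Block overlap.
Full Tracking starts exactly when Vocals Block ends (back-to-back, no overlap).
Full Tracking starts before Percussion Block ends → Percussion Block and Full Tracking overlap.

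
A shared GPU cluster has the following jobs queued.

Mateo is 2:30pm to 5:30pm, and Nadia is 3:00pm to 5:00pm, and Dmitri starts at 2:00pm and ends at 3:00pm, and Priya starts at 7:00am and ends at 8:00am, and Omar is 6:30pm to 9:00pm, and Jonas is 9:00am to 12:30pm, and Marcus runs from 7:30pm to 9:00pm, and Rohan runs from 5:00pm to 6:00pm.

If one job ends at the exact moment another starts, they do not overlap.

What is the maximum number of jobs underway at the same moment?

2

Sweep the timeline, counting +1 at each start and −1 at each end (ends before starts at a tie):
7:00am start Priya → 1
8:00am end Priya → 0
9:00am start Jonas → 1
12:30pm end Jonas → 0
2:00pm start Dmitri → 1
2:30pm start Mateo → 2
3:00pm end Dmitri → 1
3:00pm start Nadia → 2
5:00pm end Nadia → 1
5:00pm start Rohan → 2
5:30pm end Mateo → 1
6:00pm end Rohan → 0
6:30pm start Omar → 1
7:30pm start Marcus → 2
9:00pm end Marcus → 1
9:00pm end Omar → 0
Peak is 2, at 2:30pm (Dmitri, Mateo).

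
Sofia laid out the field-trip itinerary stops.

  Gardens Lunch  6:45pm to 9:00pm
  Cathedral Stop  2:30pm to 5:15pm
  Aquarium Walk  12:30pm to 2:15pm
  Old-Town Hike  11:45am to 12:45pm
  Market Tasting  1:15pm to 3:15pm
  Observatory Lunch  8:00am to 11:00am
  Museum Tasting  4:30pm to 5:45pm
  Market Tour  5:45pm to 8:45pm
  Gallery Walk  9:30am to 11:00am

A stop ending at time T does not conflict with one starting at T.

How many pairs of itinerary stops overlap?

6

Two intervals overlap when each starts before the other ends.
Sorted by start: Observatory Lunch, Gallery Walk, Old-Town Hike, Aquarium Walk, Market Tasting, Cathedral Stop, Museum Tasting, Market Tour, Gardens Lunch.
Gallery Walk starts before Observatory Lunch ends → Observatory Lunch and Gallery Walk overlap.
Old-Town Hike starts after Observatory Lunch ends — done with Observatory Lunch.
Old-Town Hike starts after Gallery Walk ends — done with Gallery Walk.
Aquarium Walk starts before Old-Town Hike ends → Old-Town Hike and Aquarium Walk overlap.
Market Tasting starts after Old-Town Hike ends — done with Old-Town Hike.
Market Tasting starts before Aquarium Walk ends → Aquarium Walk and Market Tasting overlap.
Cathedral Stop starts after Aquarium Walk ends — done with Aquarium Walk.
Cathedral Stop starts before Market Tasting ends → Market Tasting and Cathedral Stop overlap.
Museum Tasting starts after Market Tasting ends — done with Market Tasting.
Museum Tasting starts before Cathedral Stop ends → Cathedral Stop and Museum Tasting overlap.
Market Tour starts after Cathedral Stop ends — done with Cathedral Stop.
Market Tour starts exactly when Museum Tasting ends (back-to-back, no overlap) — done with Museum Tasting.
Gardens Lunch starts before Market Tour ends → Market Tour and Gardens Lunch overlap.
Overlapping pairs: Aquarium Walk & Market Tasting, Aquarium Walk & Old-Town Hike, Cathedral Stop & Market Tasting, Cathedral Stop & Museum Tasting, Gallery Walk & Observatory Lunch, Gardens Lunch & Market Tour — 6 in total.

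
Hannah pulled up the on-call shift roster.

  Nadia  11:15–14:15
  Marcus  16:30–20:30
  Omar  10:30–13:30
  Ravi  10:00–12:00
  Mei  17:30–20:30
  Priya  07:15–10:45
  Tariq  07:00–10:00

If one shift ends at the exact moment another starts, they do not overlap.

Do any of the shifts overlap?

Two intervals overlap when each starts before the other ends.
Sorted by start: Tariq, Priya, Ravi, Omar, Nadia, Marcus, Mei.
Priya starts before Tariq ends → Tariq and Priya overlap.
That's a conflict, so the schedule is not conflict-free.

Yes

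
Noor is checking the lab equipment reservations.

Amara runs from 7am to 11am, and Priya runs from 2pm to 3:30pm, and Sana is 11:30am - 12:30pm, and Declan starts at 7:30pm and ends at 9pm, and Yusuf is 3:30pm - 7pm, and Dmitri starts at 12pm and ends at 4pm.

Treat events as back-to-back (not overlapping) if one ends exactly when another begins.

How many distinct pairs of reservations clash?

Sorted by start: Amara, Sana, Dmitri, Priya, Yusuf, Declan.
Sana starts after Amara ends; Amara is clear from here.
Dmitri starts before Sana ends → Sana and Dmitri overlap.
Priya starts after Sana ends; Sana is clear from here.
Priya starts before Dmitri ends → Dmitri and Priya overlap.
Yusuf starts before Dmitri ends → Dmitri and Yusuf overlap.
Declan starts after Dmitri ends.
Yusuf starts exactly when Priya ends (back-to-back, no overlap); Priya is clear from here.
Declan starts after Yusuf ends.
Overlapping pairs: Dmitri & Priya, Dmitri & Sana, Dmitri & Yusuf — 3 in total.

3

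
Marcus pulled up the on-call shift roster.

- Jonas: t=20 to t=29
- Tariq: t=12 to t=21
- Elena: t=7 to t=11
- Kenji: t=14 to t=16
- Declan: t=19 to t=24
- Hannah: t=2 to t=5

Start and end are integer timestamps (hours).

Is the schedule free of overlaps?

Sorted by start: Hannah, Elena, Tariq, Kenji, Declan, Jonas.
Elena starts after Hannah ends; Hannah is clear from here.
Tariq starts after Elena ends; Elena is clear from here.
Kenji starts before Tariq ends → Tariq and Kenji overlap.
That's a conflict, so the schedule is not conflict-free.

No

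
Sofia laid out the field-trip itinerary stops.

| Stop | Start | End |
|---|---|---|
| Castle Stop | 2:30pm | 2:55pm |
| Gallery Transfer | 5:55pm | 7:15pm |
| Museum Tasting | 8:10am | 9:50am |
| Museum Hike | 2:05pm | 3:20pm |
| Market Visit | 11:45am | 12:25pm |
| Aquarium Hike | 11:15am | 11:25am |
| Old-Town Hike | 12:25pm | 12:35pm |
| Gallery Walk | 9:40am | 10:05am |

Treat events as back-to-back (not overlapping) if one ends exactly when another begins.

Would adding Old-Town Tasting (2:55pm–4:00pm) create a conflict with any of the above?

Museum Tasting: ends 9:50am at or before Old-Town Tasting starts 2:55pm → clear.
Gallery Walk: ends 10:05am at or before Old-Town Tasting starts 2:55pm → clear.
Aquarium Hike: ends 11:25am at or before Old-Town Tasting starts 2:55pm → clear.
Market Visit: ends 12:25pm at or before Old-Town Tasting starts 2:55pm → clear.
Old-Town Hike: ends 12:35pm at or before Old-Town Tasting starts 2:55pm → clear.
Museum Hike: starts 2:05pm before Old-Town Tasting ends 4:00pm, and ends 3:20pm after Old-Town Tasting starts 2:55pm → overlap.
Castle Stop: ends 2:55pm at or before Old-Town Tasting starts 2:55pm → clear.
Gallery Transfer: starts 5:55pm at or after Old-Town Tasting ends 4:00pm → clear.
Old-Town Tasting overlaps Museum Hike.

Yes — it overlaps Museum Hike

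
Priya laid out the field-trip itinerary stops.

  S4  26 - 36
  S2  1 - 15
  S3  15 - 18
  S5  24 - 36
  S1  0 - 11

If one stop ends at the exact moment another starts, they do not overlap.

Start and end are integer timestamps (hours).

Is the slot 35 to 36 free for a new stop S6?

S1: ends 11 at or before S6 starts 35 → clear.
S2: ends 15 at or before S6 starts 35 → clear.
S3: ends 18 at or before S6 starts 35 → clear.
S5: starts 24 before S6 ends 36, and ends 36 after S6 starts 35 → overlap.
S4: starts 26 before S6 ends 36, and ends 36 after S6 starts 35 → overlap.
S6 overlaps S4, S5.

No — it overlaps S4, S5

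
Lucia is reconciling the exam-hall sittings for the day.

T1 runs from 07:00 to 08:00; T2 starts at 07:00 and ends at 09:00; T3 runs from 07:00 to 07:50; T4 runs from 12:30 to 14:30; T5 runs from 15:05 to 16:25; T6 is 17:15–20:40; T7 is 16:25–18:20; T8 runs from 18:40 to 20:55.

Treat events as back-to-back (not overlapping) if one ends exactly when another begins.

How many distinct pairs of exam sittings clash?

5

Sorted by start: T1, T2, T3, T4, T5, T7, T6, T8.
T2 starts before T1 ends → T1 and T2 overlap.
T3 starts before T1 ends → T1 and T3 overlap.
T4 starts after T1 ends — done with T1.
T3 starts before T2 ends → T2 and T3 overlap.
T4 starts after T2 ends — done with T2.
T4 starts after T3 ends — done with T3.
T5 starts after T4 ends — done with T4.
T7 starts exactly when T5 ends (back-to-back, no overlap) — done with T5.
T6 starts before T7 ends → T7 and T6 overlap.
T8 starts after T7 ends.
T8 starts before T6 ends → T6 and T8 overlap.
Overlapping pairs: T1 & T2, T1 & T3, T2 & T3, T6 & T7, T6 & T8 — 5 in total.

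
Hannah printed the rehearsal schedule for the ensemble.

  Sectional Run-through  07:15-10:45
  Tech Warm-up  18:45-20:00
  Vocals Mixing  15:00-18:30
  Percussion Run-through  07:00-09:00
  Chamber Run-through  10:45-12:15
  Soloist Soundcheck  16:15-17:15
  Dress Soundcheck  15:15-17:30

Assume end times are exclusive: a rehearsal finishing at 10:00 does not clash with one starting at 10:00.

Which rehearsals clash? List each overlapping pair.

Dress Soundcheck & Soloist Soundcheck, Dress Soundcheck & Vocals Mixing, Percussion Run-through & Sectional Run-through, Soloist Soundcheck & Vocals Mixing

Sorted by start: Percussion Run-through, Sectional Run-through, Chamber Run-through, Vocals Mixing, Dress Soundcheck, Soloist Soundcheck, Tech Warm-up.
Sectional Run-through starts before Percussion Run-through ends → Percussion Run-through and Sectional Run-through overlap.
Chamber Run-through starts after Percussion Run-through ends, so Percussion Run-through has no further overlaps.
Chamber Run-through starts exactly when Sectional Run-through ends (back-to-back, no overlap), so Sectional Run-through has no further overlaps.
Vocals Mixing starts after Chamber Run-through ends, so Chamber Run-through has no further overlaps.
Dress Soundcheck starts before Vocals Mixing ends → Vocals Mixing and Dress Soundcheck overlap.
Soloist Soundcheck starts before Vocals Mixing ends → Vocals Mixing and Soloist Soundcheck overlap.
Tech Warm-up starts after Vocals Mixing ends.
Soloist Soundcheck starts before Dress Soundcheck ends → Dress Soundcheck and Soloist Soundcheck overlap.
Tech Warm-up starts after Dress Soundcheck ends.
Tech Warm-up starts after Soloist Soundcheck ends.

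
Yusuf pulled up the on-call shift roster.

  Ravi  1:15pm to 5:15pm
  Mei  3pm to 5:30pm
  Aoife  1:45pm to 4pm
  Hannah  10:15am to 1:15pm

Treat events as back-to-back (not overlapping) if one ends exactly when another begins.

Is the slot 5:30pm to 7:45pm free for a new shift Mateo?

Yes — the slot is free

Hannah: ends 1:15pm at or before Mateo starts 5:30pm → clear.
Ravi: ends 5:15pm at or before Mateo starts 5:30pm → clear.
Aoife: ends 4pm at or before Mateo starts 5:30pm → clear.
Mei: ends 5:30pm at or before Mateo starts 5:30pm → clear.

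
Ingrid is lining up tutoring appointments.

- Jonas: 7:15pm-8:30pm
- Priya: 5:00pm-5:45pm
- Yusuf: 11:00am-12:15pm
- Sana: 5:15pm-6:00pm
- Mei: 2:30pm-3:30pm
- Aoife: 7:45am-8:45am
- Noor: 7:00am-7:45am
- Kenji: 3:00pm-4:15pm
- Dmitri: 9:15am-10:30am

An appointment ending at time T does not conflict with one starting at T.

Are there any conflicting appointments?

Sorted by start: Noor, Aoife, Dmitri, Yusuf, Mei, Kenji, Priya, Sana, Jonas.
Aoife starts exactly when Noor ends (back-to-back, no overlap), so Noor has no further overlaps.
Dmitri starts after Aoife ends, so Aoife has no further overlaps.
Yusuf starts after Dmitri ends, so Dmitri has no further overlaps.
Mei starts after Yusuf ends, so Yusuf has no further overlaps.
Kenji starts before Mei ends → Mei and Kenji overlap.
That's a conflict, so the schedule is not conflict-free.

Yes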